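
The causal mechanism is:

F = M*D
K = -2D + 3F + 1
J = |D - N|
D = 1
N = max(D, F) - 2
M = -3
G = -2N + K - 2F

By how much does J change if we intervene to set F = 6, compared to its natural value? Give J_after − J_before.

1

The intervention breaks the incoming arrows to F: F = M*D no longer applies, and F = 6.
N = max(D, F) - 2  [with D=1, F=6]  = 4
J = |D - N|  [with D=1, N=4]  = 3
Without intervention: F = M*D  [with M=-3, D=1]  = -3; N = max(D, F) - 2  [with D=1, F=-3]  = -1; J = |D - N|  [with D=1, N=-1]  = 2.
Change = 3 − 2 = 1.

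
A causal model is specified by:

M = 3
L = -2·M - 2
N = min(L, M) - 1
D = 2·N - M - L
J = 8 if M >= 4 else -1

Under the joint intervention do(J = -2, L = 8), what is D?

-7

Setting J = -2, L = 8 by intervention discards those variables' equations.
N = min(L, M) - 1  [with L=8, M=3]  = 2
D = 2·N - M - L  [with N=2, M=3, L=8]  = -7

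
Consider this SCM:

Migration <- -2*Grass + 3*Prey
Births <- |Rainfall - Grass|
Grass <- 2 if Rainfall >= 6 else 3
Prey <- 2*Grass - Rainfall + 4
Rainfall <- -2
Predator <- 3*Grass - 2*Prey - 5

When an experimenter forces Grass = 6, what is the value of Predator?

-23

Under do(Grass=6), the mechanism Grass <- 2 if Rainfall >= 6 else 3 is discarded; Grass is fixed at 6.
Prey = 2*Grass - Rainfall + 4  [with Grass=6, Rainfall=-2]  = 18
Predator = 3*Grass - 2*Prey - 5  [with Grass=6, Prey=18]  = -23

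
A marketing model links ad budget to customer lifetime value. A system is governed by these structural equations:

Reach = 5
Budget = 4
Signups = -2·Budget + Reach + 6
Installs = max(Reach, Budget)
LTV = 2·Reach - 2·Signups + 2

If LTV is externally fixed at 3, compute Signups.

3

The intervention breaks the incoming arrows to LTV: LTV = 2·Reach - 2·Signups + 2 no longer applies, and LTV = 3.
Since Signups is not a descendant of the intervened variable, it is unaffected.
Signups = -2·Budget + Reach + 6  [with Budget=4, Reach=5]  = 3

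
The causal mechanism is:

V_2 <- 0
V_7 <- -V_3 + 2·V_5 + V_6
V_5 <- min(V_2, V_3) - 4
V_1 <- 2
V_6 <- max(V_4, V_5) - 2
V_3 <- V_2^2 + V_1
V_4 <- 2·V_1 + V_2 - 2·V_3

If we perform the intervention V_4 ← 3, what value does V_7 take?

-9

The intervention breaks the incoming arrows to V_4: V_4 <- 2·V_1 + V_2 - 2·V_3 no longer applies, and V_4 = 3.
V_3 = V_2^2 + V_1  [with V_2=0, V_1=2]  = 2
V_5 = min(V_2, V_3) - 4  [with V_2=0, V_3=2]  = -4
V_6 = max(V_4, V_5) - 2  [with V_4=3, V_5=-4]  = 1
V_7 = -V_3 + 2·V_5 + V_6  [with V_3=2, V_5=-4, V_6=1]  = -9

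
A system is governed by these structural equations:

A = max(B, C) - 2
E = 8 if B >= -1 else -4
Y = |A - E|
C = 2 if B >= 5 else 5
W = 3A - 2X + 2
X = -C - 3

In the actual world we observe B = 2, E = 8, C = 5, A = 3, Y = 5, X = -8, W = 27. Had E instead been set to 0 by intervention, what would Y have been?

do(E=0) replaces the equation E = 8 if B >= -1 else -4 with the constant E = 0.
C = 2 if B >= 5 else 5  [with B=2]  = 5
A = max(B, C) - 2  [with B=2, C=5]  = 3
Y = |A - E|  [with A=3, E=0]  = 3

3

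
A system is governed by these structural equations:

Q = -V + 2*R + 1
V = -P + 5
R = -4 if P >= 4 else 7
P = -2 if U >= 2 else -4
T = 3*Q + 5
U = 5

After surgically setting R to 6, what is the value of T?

23

Under do(R=6), the mechanism R = -4 if P >= 4 else 7 is discarded; R is fixed at 6.
P = -2 if U >= 2 else -4  [with U=5]  = -2
V = -P + 5  [with P=-2]  = 7
Q = -V + 2*R + 1  [with V=7, R=6]  = 6
T = 3*Q + 5  [with Q=6]  = 23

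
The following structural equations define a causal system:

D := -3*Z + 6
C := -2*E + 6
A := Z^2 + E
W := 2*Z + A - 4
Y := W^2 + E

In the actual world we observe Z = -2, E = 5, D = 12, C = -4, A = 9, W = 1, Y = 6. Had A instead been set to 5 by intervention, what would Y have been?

14

Under do(A=5), the mechanism A := Z^2 + E is discarded; A is fixed at 5.
W = 2*Z + A - 4  [with Z=-2, A=5]  = -3
Y = W^2 + E  [with W=-3, E=5]  = 14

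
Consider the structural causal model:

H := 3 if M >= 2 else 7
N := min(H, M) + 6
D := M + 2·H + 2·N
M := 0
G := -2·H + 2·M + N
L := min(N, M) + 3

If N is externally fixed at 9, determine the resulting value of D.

The intervention breaks the incoming arrows to N: N := min(H, M) + 6 no longer applies, and N = 9.
H = 3 if M >= 2 else 7  [with M=0]  = 7
D = M + 2·H + 2·N  [with M=0, H=7, N=9]  = 32

32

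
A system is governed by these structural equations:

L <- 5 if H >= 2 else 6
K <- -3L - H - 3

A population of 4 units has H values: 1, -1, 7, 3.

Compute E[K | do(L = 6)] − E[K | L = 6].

-2.5

do(L=6) breaks L's dependence on H. With L=6 fixed, K across the units is -22, -20, -28, -24, mean -23.5.
E[K|L=6] averages over only the 2 units with L=6 (H = 1, -1): K = -22, -20, mean -21.
Difference = -23.5 − (-21) = -2.5.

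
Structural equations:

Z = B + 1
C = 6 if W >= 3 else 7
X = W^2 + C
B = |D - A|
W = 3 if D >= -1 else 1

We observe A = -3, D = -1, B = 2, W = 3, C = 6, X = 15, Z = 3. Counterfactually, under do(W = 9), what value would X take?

87

Under do(W=9), the mechanism W = 3 if D >= -1 else 1 is discarded; W is fixed at 9.
C = 6 if W >= 3 else 7  [with W=9]  = 6
X = W^2 + C  [with W=9, C=6]  = 87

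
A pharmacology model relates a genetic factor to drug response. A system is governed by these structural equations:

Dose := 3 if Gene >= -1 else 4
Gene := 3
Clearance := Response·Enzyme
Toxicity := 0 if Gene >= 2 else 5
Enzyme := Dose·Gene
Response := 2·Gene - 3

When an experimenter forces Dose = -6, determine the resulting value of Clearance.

Under do(Dose=-6), the mechanism Dose := 3 if Gene >= -1 else 4 is discarded; Dose is fixed at -6.
Enzyme = Dose·Gene  [with Dose=-6, Gene=3]  = -18
Response = 2·Gene - 3  [with Gene=3]  = 3
Clearance = Response·Enzyme  [with Response=3, Enzyme=-18]  = -54

-54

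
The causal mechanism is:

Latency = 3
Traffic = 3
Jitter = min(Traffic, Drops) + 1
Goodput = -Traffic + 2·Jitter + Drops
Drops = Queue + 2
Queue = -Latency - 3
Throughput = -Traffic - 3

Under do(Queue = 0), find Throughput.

The intervention breaks the incoming arrows to Queue: Queue = -Latency - 3 no longer applies, and Queue = 0.
No directed path runs from Queue to Throughput, so Throughput keeps its natural value.
Throughput = -Traffic - 3  [with Traffic=3]  = -6

-6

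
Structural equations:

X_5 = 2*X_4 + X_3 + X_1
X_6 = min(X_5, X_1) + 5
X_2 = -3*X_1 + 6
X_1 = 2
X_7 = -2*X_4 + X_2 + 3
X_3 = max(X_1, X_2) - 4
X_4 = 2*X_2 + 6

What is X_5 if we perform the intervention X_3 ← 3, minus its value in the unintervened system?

do(X_3=3) replaces the equation X_3 = max(X_1, X_2) - 4 with the constant X_3 = 3.
X_2 = -3*X_1 + 6  [with X_1=2]  = 0
X_4 = 2*X_2 + 6  [with X_2=0]  = 6
X_5 = 2*X_4 + X_3 + X_1  [with X_4=6, X_3=3, X_1=2]  = 17
Without intervention: X_2 = -3*X_1 + 6  [with X_1=2]  = 0; X_3 = max(X_1, X_2) - 4  [with X_1=2, X_2=0]  = -2; X_4 = 2*X_2 + 6  [with X_2=0]  = 6; X_5 = 2*X_4 + X_3 + X_1  [with X_4=6, X_3=-2, X_1=2]  = 12.
Change = 17 − 12 = 5.

5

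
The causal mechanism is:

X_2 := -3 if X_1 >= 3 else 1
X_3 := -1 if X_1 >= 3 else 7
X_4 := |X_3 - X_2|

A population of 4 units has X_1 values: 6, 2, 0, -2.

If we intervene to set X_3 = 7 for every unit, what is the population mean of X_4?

7

do(X_3=7) breaks X_3's dependence on X_1. With X_3=7 fixed, X_4 across the units is 10, 6, 6, 6, mean 7.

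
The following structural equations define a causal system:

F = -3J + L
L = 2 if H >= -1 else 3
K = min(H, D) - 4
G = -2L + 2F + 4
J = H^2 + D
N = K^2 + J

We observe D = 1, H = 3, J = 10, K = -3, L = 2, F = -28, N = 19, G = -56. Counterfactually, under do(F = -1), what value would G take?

Intervening sets F = -1 and removes its equation (F = -3J + L).
L = 2 if H >= -1 else 3  [with H=3]  = 2
G = -2L + 2F + 4  [with L=2, F=-1]  = -2

-2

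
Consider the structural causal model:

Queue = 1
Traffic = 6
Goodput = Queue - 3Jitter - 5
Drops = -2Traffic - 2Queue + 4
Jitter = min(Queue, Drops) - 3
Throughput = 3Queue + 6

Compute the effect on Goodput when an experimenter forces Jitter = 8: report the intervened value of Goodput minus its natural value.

-63

Under do(Jitter=8), the mechanism Jitter = min(Queue, Drops) - 3 is discarded; Jitter is fixed at 8.
Goodput = Queue - 3Jitter - 5  [with Queue=1, Jitter=8]  = -28
Without intervention: Drops = -2Traffic - 2Queue + 4  [with Traffic=6, Queue=1]  = -10; Jitter = min(Queue, Drops) - 3  [with Queue=1, Drops=-10]  = -13; Goodput = Queue - 3Jitter - 5  [with Queue=1, Jitter=-13]  = 35.
Change = -28 − 35 = -63.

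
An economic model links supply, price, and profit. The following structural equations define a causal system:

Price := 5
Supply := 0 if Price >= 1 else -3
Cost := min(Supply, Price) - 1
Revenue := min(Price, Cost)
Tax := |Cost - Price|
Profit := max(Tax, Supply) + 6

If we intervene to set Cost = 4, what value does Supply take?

0

Under do(Cost=4), the mechanism Cost := min(Supply, Price) - 1 is discarded; Cost is fixed at 4.
Since Supply is not a descendant of the intervened variable, it is unaffected.
Supply = 0 if Price >= 1 else -3  [with Price=5]  = 0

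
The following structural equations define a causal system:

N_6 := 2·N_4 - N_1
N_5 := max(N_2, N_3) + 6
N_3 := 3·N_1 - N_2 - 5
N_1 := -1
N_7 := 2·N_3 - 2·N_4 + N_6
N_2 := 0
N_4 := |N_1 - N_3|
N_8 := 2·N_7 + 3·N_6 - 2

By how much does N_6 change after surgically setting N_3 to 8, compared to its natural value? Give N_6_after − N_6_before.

The intervention breaks the incoming arrows to N_3: N_3 := 3·N_1 - N_2 - 5 no longer applies, and N_3 = 8.
N_4 = |N_1 - N_3|  [with N_1=-1, N_3=8]  = 9
N_6 = 2·N_4 - N_1  [with N_4=9, N_1=-1]  = 19
Without intervention: N_3 = 3·N_1 - N_2 - 5  [with N_1=-1, N_2=0]  = -8; N_4 = |N_1 - N_3|  [with N_1=-1, N_3=-8]  = 7; N_6 = 2·N_4 - N_1  [with N_4=7, N_1=-1]  = 15.
Change = 19 − 15 = 4.

4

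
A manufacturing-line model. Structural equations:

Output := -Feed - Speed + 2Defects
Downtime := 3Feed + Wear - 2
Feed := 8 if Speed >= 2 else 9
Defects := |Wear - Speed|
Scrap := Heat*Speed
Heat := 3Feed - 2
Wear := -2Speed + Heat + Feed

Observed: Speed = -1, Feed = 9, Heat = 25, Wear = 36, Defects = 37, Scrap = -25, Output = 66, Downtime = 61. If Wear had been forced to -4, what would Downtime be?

do(Wear=-4) replaces the equation Wear := -2Speed + Heat + Feed with the constant Wear = -4.
Feed = 8 if Speed >= 2 else 9  [with Speed=-1]  = 9
Downtime = 3Feed + Wear - 2  [with Feed=9, Wear=-4]  = 21

21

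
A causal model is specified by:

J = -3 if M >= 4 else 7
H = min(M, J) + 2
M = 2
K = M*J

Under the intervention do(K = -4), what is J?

Under do(K=-4), the mechanism K = M*J is discarded; K is fixed at -4.
Since J is not a descendant of the intervened variable, it is unaffected.
J = -3 if M >= 4 else 7  [with M=2]  = 7

7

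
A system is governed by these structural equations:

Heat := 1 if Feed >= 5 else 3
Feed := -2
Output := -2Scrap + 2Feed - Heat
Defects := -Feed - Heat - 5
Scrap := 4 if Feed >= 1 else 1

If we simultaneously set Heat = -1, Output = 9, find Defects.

Under do(Heat = -1, Output = 9), each intervened variable's structural equation is replaced by its fixed value.
Defects = -Feed - Heat - 5  [with Feed=-2, Heat=-1]  = -2

-2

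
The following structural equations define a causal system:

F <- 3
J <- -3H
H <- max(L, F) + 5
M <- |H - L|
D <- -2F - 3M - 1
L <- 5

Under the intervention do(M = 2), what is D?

Under do(M=2), the mechanism M <- |H - L| is discarded; M is fixed at 2.
D = -2F - 3M - 1  [with F=3, M=2]  = -13

-13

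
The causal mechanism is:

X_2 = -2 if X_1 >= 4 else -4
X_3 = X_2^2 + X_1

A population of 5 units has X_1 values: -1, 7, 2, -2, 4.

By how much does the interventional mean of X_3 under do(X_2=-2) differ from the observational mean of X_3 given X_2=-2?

Every unit gets X_2=-2 under the intervention. X_3 values become 3, 11, 6, 2, 8; E[X_3|do(X_2=-2)] = 6.
Conditioning on X_2=-2 selects the 2 unit(s) with X_1 ∈ {7, 4}. Their X_3 values: 11, 8. Mean = 9.5.
Difference = 6 − 9.5 = -3.5.

-3.5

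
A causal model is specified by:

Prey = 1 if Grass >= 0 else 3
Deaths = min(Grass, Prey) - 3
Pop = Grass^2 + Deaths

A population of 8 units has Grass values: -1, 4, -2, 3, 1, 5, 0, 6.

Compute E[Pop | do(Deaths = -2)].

do(Deaths=-2) breaks Deaths's dependence on Grass. With Deaths=-2 fixed, Pop across the units is -1, 14, 2, 7, -1, 23, -2, 34, mean 9.5.

9.5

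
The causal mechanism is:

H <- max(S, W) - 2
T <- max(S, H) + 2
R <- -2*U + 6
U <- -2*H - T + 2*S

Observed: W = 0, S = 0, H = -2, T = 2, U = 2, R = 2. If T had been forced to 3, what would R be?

4

Under do(T=3), the mechanism T <- max(S, H) + 2 is discarded; T is fixed at 3.
H = max(S, W) - 2  [with S=0, W=0]  = -2
U = -2*H - T + 2*S  [with H=-2, T=3, S=0]  = 1
R = -2*U + 6  [with U=1]  = 4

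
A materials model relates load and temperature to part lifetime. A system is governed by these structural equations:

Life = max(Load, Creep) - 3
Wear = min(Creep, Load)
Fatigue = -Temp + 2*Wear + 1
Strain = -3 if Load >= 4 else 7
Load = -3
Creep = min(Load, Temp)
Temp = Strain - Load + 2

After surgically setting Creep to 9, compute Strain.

The intervention breaks the incoming arrows to Creep: Creep = min(Load, Temp) no longer applies, and Creep = 9.
Since Strain is not a descendant of the intervened variable, it is unaffected.
Strain = -3 if Load >= 4 else 7  [with Load=-3]  = 7

7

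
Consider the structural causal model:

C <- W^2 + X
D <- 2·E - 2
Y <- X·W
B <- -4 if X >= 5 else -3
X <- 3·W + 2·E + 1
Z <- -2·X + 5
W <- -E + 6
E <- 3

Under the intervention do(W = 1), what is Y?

Under do(W=1), the mechanism W <- -E + 6 is discarded; W is fixed at 1.
X = 3·W + 2·E + 1  [with W=1, E=3]  = 10
Y = X·W  [with X=10, W=1]  = 10

10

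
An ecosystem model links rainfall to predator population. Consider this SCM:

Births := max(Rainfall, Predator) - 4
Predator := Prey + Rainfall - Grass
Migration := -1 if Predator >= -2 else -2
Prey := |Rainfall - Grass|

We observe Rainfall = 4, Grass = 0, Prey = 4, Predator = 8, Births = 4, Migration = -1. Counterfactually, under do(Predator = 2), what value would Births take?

Intervening sets Predator = 2 and removes its equation (Predator := Prey + Rainfall - Grass).
Births = max(Rainfall, Predator) - 4  [with Rainfall=4, Predator=2]  = 0

0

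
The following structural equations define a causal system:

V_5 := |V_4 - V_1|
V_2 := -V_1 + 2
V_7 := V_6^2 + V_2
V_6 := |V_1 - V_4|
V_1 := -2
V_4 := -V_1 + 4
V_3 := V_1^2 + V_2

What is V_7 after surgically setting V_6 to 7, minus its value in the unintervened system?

Intervening sets V_6 = 7 and removes its equation (V_6 := |V_1 - V_4|).
V_2 = -V_1 + 2  [with V_1=-2]  = 4
V_7 = V_6^2 + V_2  [with V_6=7, V_2=4]  = 53
Without intervention: V_2 = -V_1 + 2  [with V_1=-2]  = 4; V_4 = -V_1 + 4  [with V_1=-2]  = 6; V_6 = |V_1 - V_4|  [with V_1=-2, V_4=6]  = 8; V_7 = V_6^2 + V_2  [with V_6=8, V_2=4]  = 68.
Change = 53 − 68 = -15.

-15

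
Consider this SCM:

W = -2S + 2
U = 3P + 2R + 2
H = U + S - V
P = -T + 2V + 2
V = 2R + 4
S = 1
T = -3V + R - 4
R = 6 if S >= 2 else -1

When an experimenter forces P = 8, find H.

23

do(P=8) replaces the equation P = -T + 2V + 2 with the constant P = 8.
R = 6 if S >= 2 else -1  [with S=1]  = -1
V = 2R + 4  [with R=-1]  = 2
U = 3P + 2R + 2  [with P=8, R=-1]  = 24
H = U + S - V  [with U=24, S=1, V=2]  = 23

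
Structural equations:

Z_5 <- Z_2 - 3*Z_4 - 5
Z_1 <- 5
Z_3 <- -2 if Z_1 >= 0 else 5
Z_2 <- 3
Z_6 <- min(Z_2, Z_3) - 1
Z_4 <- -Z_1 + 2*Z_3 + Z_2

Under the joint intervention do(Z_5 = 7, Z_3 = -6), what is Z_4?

Under do(Z_5 = 7, Z_3 = -6), each intervened variable's structural equation is replaced by its fixed value.
Z_4 = -Z_1 + 2*Z_3 + Z_2  [with Z_1=5, Z_3=-6, Z_2=3]  = -14

-14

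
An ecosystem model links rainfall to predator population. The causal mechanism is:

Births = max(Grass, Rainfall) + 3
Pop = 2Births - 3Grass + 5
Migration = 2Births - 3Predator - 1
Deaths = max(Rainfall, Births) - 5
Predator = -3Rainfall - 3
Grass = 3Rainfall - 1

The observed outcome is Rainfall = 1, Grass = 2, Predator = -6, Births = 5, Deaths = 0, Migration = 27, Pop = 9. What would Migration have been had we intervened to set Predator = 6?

The intervention breaks the incoming arrows to Predator: Predator = -3Rainfall - 3 no longer applies, and Predator = 6.
Grass = 3Rainfall - 1  [with Rainfall=1]  = 2
Births = max(Grass, Rainfall) + 3  [with Grass=2, Rainfall=1]  = 5
Migration = 2Births - 3Predator - 1  [with Births=5, Predator=6]  = -9

-9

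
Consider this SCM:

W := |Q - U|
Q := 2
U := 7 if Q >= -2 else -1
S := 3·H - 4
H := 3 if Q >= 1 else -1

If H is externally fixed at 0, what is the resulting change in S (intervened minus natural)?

do(H=0) replaces the equation H := 3 if Q >= 1 else -1 with the constant H = 0.
S = 3·H - 4  [with H=0]  = -4
Without intervention: H = 3 if Q >= 1 else -1  [with Q=2]  = 3; S = 3·H - 4  [with H=3]  = 5.
Change = -4 − 5 = -9.

-9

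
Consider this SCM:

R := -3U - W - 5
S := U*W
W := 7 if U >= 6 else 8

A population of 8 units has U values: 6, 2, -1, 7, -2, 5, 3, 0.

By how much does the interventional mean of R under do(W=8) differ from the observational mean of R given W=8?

Under do(W=8), W's equation is replaced by W=8 for every unit. Per-unit R: -31, -19, -10, -34, -7, -28, -22, -13. Mean = -20.5.
Observing W=8 restricts to units where W's equation naturally yields 8: U ∈ {2, -1, -2, 5, 3, 0}. In that subpopulation R = -19, -10, -7, -28, -22, -13, mean -16.5.
Difference = -20.5 − (-16.5) = -4.

-4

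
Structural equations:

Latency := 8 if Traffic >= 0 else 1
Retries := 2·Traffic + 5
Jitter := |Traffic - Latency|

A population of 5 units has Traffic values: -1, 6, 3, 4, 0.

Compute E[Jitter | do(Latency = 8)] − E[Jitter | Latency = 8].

0.85

do(Latency=8) breaks Latency's dependence on Traffic. With Latency=8 fixed, Jitter across the units is 9, 2, 5, 4, 8, mean 5.6.
E[Jitter|Latency=8] averages over only the 4 units with Latency=8 (Traffic = 6, 3, 4, 0): Jitter = 2, 5, 4, 8, mean 4.75.
Difference = 5.6 − 4.75 = 0.85.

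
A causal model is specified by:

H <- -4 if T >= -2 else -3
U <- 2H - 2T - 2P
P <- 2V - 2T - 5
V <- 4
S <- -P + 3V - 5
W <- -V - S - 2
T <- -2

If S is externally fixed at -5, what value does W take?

-1

Intervening sets S = -5 and removes its equation (S <- -P + 3V - 5).
W = -V - S - 2  [with V=4, S=-5]  = -1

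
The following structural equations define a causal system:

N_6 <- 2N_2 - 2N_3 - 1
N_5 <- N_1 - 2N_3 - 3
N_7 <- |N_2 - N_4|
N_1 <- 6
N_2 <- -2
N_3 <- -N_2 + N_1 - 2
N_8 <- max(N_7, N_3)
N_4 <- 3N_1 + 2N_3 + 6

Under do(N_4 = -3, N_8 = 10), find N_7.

Setting N_4 = -3, N_8 = 10 by intervention discards those variables' equations.
N_7 = |N_2 - N_4|  [with N_2=-2, N_4=-3]  = 1

1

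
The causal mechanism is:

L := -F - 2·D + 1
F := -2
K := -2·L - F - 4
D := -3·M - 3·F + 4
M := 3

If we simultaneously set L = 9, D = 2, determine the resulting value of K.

The joint intervention fixes L = 9, D = 2, removing each variable's own equation.
K = -2·L - F - 4  [with L=9, F=-2]  = -20

-20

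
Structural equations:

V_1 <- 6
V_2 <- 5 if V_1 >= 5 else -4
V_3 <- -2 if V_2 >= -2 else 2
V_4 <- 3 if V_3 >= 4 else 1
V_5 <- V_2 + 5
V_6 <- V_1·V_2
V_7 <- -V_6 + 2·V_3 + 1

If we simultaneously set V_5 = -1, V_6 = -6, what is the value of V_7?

3

Under do(V_5 = -1, V_6 = -6), each intervened variable's structural equation is replaced by its fixed value.
V_2 = 5 if V_1 >= 5 else -4  [with V_1=6]  = 5
V_3 = -2 if V_2 >= -2 else 2  [with V_2=5]  = -2
V_7 = -V_6 + 2·V_3 + 1  [with V_6=-6, V_3=-2]  = 3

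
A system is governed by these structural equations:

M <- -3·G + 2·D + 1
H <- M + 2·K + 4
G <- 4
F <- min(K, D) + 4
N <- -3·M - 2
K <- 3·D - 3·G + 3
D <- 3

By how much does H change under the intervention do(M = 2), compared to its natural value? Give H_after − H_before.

7

Intervening sets M = 2 and removes its equation (M <- -3·G + 2·D + 1).
K = 3·D - 3·G + 3  [with D=3, G=4]  = 0
H = M + 2·K + 4  [with M=2, K=0]  = 6
Without intervention: K = 3·D - 3·G + 3  [with D=3, G=4]  = 0; M = -3·G + 2·D + 1  [with G=4, D=3]  = -5; H = M + 2·K + 4  [with M=-5, K=0]  = -1.
Change = 6 − (-1) = 7.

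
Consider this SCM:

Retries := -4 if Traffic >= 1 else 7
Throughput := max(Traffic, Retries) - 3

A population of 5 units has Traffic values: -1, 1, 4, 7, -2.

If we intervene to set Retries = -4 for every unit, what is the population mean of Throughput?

do(Retries=-4) breaks Retries's dependence on Traffic. With Retries=-4 fixed, Throughput across the units is -4, -2, 1, 4, -5, mean -1.2.

-1.2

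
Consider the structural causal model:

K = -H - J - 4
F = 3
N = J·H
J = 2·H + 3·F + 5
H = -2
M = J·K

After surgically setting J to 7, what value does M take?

-63

The intervention breaks the incoming arrows to J: J = 2·H + 3·F + 5 no longer applies, and J = 7.
K = -H - J - 4  [with H=-2, J=7]  = -9
M = J·K  [with J=7, K=-9]  = -63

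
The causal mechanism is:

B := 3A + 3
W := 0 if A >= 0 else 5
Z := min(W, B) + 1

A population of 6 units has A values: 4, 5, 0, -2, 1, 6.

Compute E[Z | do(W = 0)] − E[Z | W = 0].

Every unit gets W=0 under the intervention. Z values become 1, 1, 1, -2, 1, 1; E[Z|do(W=0)] = 0.5.
Observing W=0 restricts to units where W's equation naturally yields 0: A ∈ {4, 5, 0, 1, 6}. In that subpopulation Z = 1, 1, 1, 1, 1, mean 1.
Difference = 0.5 − 1 = -0.5.

-0.5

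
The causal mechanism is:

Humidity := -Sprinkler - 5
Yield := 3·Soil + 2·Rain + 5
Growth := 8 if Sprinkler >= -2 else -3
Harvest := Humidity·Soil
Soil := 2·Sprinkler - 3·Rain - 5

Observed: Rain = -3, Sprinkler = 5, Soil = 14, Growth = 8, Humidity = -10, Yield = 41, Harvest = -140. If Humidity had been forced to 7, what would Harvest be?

98

Under do(Humidity=7), the mechanism Humidity := -Sprinkler - 5 is discarded; Humidity is fixed at 7.
Soil = 2·Sprinkler - 3·Rain - 5  [with Sprinkler=5, Rain=-3]  = 14
Harvest = Humidity·Soil  [with Humidity=7, Soil=14]  = 98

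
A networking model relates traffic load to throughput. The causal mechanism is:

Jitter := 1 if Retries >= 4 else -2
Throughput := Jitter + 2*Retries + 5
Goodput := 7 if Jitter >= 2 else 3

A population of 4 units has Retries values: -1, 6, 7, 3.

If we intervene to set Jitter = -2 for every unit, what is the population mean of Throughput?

10.5

Every unit gets Jitter=-2 under the intervention. Throughput values become 1, 15, 17, 9; E[Throughput|do(Jitter=-2)] = 10.5.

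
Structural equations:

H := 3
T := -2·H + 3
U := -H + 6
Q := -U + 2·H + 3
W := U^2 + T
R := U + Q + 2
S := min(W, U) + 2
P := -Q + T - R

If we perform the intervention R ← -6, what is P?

-3

Intervening sets R = -6 and removes its equation (R := U + Q + 2).
T = -2·H + 3  [with H=3]  = -3
U = -H + 6  [with H=3]  = 3
Q = -U + 2·H + 3  [with U=3, H=3]  = 6
P = -Q + T - R  [with Q=6, T=-3, R=-6]  = -3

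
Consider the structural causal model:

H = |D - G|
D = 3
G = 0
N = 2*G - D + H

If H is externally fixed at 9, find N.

6

The intervention breaks the incoming arrows to H: H = |D - G| no longer applies, and H = 9.
N = 2*G - D + H  [with G=0, D=3, H=9]  = 6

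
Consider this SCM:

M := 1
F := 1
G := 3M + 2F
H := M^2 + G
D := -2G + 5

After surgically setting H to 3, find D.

-5

Intervening sets H = 3 and removes its equation (H := M^2 + G).
No directed path runs from H to D, so D keeps its natural value.
G = 3M + 2F  [with M=1, F=1]  = 5
D = -2G + 5  [with G=5]  = -5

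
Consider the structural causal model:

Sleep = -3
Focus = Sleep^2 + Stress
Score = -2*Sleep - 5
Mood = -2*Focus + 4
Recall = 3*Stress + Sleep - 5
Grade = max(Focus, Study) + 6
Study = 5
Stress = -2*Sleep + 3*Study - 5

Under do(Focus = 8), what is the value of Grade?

14

do(Focus=8) replaces the equation Focus = Sleep^2 + Stress with the constant Focus = 8.
Grade = max(Focus, Study) + 6  [with Focus=8, Study=5]  = 14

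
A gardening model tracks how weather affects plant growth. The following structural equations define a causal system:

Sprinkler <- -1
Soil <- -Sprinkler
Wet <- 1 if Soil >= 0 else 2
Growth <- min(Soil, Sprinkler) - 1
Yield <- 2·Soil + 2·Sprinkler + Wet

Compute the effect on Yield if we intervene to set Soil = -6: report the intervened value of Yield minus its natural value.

do(Soil=-6) replaces the equation Soil <- -Sprinkler with the constant Soil = -6.
Wet = 1 if Soil >= 0 else 2  [with Soil=-6]  = 2
Yield = 2·Soil + 2·Sprinkler + Wet  [with Soil=-6, Sprinkler=-1, Wet=2]  = -12
Without intervention: Soil = -Sprinkler  [with Sprinkler=-1]  = 1; Wet = 1 if Soil >= 0 else 2  [with Soil=1]  = 1; Yield = 2·Soil + 2·Sprinkler + Wet  [with Soil=1, Sprinkler=-1, Wet=1]  = 1.
Change = -12 − 1 = -13.

-13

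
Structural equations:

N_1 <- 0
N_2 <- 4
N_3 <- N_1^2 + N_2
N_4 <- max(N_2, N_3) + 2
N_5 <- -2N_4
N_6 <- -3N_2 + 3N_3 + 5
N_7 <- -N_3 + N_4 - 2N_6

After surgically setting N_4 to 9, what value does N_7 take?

The intervention breaks the incoming arrows to N_4: N_4 <- max(N_2, N_3) + 2 no longer applies, and N_4 = 9.
N_3 = N_1^2 + N_2  [with N_1=0, N_2=4]  = 4
N_6 = -3N_2 + 3N_3 + 5  [with N_2=4, N_3=4]  = 5
N_7 = -N_3 + N_4 - 2N_6  [with N_3=4, N_4=9, N_6=5]  = -5

-5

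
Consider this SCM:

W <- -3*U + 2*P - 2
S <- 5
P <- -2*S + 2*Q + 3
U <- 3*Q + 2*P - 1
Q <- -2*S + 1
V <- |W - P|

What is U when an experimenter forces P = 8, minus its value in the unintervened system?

The intervention breaks the incoming arrows to P: P <- -2*S + 2*Q + 3 no longer applies, and P = 8.
Q = -2*S + 1  [with S=5]  = -9
U = 3*Q + 2*P - 1  [with Q=-9, P=8]  = -12
Without intervention: Q = -2*S + 1  [with S=5]  = -9; P = -2*S + 2*Q + 3  [with S=5, Q=-9]  = -25; U = 3*Q + 2*P - 1  [with Q=-9, P=-25]  = -78.
Change = -12 − (-78) = 66.

66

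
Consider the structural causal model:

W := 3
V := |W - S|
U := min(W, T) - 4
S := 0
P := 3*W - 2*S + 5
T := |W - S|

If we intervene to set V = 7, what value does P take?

14

The intervention breaks the incoming arrows to V: V := |W - S| no longer applies, and V = 7.
No directed path runs from V to P, so P keeps its natural value.
P = 3*W - 2*S + 5  [with W=3, S=0]  = 14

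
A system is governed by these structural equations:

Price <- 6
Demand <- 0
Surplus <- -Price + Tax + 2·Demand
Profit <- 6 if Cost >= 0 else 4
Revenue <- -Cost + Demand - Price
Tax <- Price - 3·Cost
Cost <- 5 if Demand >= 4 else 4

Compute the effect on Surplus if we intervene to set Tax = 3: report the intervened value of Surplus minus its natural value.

9

Under do(Tax=3), the mechanism Tax <- Price - 3·Cost is discarded; Tax is fixed at 3.
Surplus = -Price + Tax + 2·Demand  [with Price=6, Tax=3, Demand=0]  = -3
Without intervention: Cost = 5 if Demand >= 4 else 4  [with Demand=0]  = 4; Tax = Price - 3·Cost  [with Price=6, Cost=4]  = -6; Surplus = -Price + Tax + 2·Demand  [with Price=6, Tax=-6, Demand=0]  = -12.
Change = -3 − (-12) = 9.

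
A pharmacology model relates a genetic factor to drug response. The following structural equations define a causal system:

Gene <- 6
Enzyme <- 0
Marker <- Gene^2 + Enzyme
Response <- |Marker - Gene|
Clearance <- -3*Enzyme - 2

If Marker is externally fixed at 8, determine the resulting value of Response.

2

The intervention breaks the incoming arrows to Marker: Marker <- Gene^2 + Enzyme no longer applies, and Marker = 8.
Response = |Marker - Gene|  [with Marker=8, Gene=6]  = 2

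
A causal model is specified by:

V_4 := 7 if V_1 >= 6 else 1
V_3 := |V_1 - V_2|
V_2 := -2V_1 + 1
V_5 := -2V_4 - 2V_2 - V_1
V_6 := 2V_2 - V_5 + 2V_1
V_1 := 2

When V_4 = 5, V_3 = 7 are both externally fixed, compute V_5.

-6

The joint intervention fixes V_4 = 5, V_3 = 7, removing each variable's own equation.
V_2 = -2V_1 + 1  [with V_1=2]  = -3
V_5 = -2V_4 - 2V_2 - V_1  [with V_4=5, V_2=-3, V_1=2]  = -6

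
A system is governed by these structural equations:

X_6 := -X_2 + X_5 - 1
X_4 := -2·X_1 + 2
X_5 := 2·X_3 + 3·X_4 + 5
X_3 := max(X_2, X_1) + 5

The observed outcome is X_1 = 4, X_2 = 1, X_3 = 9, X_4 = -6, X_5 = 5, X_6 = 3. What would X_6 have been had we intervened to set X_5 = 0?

-2

The intervention breaks the incoming arrows to X_5: X_5 := 2·X_3 + 3·X_4 + 5 no longer applies, and X_5 = 0.
X_6 = -X_2 + X_5 - 1  [with X_2=1, X_5=0]  = -2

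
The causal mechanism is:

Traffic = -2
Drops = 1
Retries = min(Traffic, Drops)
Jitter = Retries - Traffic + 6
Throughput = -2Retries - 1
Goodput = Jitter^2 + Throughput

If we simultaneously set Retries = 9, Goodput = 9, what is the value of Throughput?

The joint intervention fixes Retries = 9, Goodput = 9, removing each variable's own equation.
Throughput = -2Retries - 1  [with Retries=9]  = -19

-19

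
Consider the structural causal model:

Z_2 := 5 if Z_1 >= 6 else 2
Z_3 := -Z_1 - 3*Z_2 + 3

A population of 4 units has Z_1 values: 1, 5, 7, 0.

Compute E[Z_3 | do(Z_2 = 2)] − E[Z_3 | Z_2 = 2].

-1.25

Every unit gets Z_2=2 under the intervention. Z_3 values become -4, -8, -10, -3; E[Z_3|do(Z_2=2)] = -6.25.
E[Z_3|Z_2=2] averages over only the 3 units with Z_2=2 (Z_1 = 1, 5, 0): Z_3 = -4, -8, -3, mean -5.
Difference = -6.25 − (-5) = -1.25.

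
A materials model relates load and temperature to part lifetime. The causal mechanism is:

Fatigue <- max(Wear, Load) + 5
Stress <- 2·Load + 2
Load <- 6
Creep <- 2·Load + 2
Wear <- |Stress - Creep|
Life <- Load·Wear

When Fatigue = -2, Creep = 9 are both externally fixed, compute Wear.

Under do(Fatigue = -2, Creep = 9), each intervened variable's structural equation is replaced by its fixed value.
Stress = 2·Load + 2  [with Load=6]  = 14
Wear = |Stress - Creep|  [with Stress=14, Creep=9]  = 5

5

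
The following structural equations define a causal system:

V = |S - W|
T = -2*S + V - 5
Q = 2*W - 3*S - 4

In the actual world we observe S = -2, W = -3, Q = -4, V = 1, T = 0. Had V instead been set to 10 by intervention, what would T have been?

9

Intervening sets V = 10 and removes its equation (V = |S - W|).
T = -2*S + V - 5  [with S=-2, V=10]  = 9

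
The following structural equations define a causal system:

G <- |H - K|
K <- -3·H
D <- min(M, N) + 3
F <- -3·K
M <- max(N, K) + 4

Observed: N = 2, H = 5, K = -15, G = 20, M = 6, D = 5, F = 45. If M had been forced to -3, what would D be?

0

The intervention breaks the incoming arrows to M: M <- max(N, K) + 4 no longer applies, and M = -3.
D = min(M, N) + 3  [with M=-3, N=2]  = 0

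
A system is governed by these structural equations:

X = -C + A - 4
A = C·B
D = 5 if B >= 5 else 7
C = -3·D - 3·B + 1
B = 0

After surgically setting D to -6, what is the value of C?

The intervention breaks the incoming arrows to D: D = 5 if B >= 5 else 7 no longer applies, and D = -6.
C = -3·D - 3·B + 1  [with D=-6, B=0]  = 19

19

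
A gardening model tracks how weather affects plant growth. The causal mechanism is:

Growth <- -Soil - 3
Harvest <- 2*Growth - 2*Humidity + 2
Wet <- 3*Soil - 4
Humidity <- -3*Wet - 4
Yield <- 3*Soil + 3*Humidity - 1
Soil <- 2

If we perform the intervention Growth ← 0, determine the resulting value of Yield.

-25

do(Growth=0) replaces the equation Growth <- -Soil - 3 with the constant Growth = 0.
Yield is not downstream of the intervention, so its value is determined by the original equations.
Wet = 3*Soil - 4  [with Soil=2]  = 2
Humidity = -3*Wet - 4  [with Wet=2]  = -10
Yield = 3*Soil + 3*Humidity - 1  [with Soil=2, Humidity=-10]  = -25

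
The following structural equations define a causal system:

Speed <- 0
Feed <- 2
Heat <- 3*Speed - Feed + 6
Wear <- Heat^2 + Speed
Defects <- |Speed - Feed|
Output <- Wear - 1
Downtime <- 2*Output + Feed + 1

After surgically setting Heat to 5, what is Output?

24

The intervention breaks the incoming arrows to Heat: Heat <- 3*Speed - Feed + 6 no longer applies, and Heat = 5.
Wear = Heat^2 + Speed  [with Heat=5, Speed=0]  = 25
Output = Wear - 1  [with Wear=25]  = 24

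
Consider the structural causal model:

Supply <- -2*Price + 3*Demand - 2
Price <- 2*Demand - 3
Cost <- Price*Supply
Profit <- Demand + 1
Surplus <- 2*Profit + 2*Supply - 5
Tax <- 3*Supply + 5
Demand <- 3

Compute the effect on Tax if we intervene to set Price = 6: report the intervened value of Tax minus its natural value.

do(Price=6) replaces the equation Price <- 2*Demand - 3 with the constant Price = 6.
Supply = -2*Price + 3*Demand - 2  [with Price=6, Demand=3]  = -5
Tax = 3*Supply + 5  [with Supply=-5]  = -10
Without intervention: Price = 2*Demand - 3  [with Demand=3]  = 3; Supply = -2*Price + 3*Demand - 2  [with Price=3, Demand=3]  = 1; Tax = 3*Supply + 5  [with Supply=1]  = 8.
Change = -10 − 8 = -18.

-18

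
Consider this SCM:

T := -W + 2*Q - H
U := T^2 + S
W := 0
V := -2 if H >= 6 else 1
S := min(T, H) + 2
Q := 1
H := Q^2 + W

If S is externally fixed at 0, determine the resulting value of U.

The intervention breaks the incoming arrows to S: S := min(T, H) + 2 no longer applies, and S = 0.
H = Q^2 + W  [with Q=1, W=0]  = 1
T = -W + 2*Q - H  [with W=0, Q=1, H=1]  = 1
U = T^2 + S  [with T=1, S=0]  = 1

1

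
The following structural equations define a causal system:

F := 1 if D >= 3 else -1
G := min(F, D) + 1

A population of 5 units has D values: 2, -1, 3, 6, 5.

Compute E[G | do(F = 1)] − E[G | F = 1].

The intervention sets F=1 in all 5 units regardless of D. Recomputing G per unit gives 2, 0, 2, 2, 2; average 1.6.
E[G|F=1] averages over only the 3 units with F=1 (D = 3, 6, 5): G = 2, 2, 2, mean 2.
Difference = 1.6 − 2 = -0.4.

-0.4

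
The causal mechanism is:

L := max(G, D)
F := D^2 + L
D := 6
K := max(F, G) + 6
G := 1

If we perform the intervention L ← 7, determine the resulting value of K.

do(L=7) replaces the equation L := max(G, D) with the constant L = 7.
F = D^2 + L  [with D=6, L=7]  = 43
K = max(F, G) + 6  [with F=43, G=1]  = 49

49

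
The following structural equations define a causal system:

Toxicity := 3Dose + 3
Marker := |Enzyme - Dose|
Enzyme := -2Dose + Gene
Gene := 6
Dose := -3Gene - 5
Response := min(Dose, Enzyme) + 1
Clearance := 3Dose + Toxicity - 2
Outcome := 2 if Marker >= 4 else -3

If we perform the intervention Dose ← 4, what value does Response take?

do(Dose=4) replaces the equation Dose := -3Gene - 5 with the constant Dose = 4.
Enzyme = -2Dose + Gene  [with Dose=4, Gene=6]  = -2
Response = min(Dose, Enzyme) + 1  [with Dose=4, Enzyme=-2]  = -1

-1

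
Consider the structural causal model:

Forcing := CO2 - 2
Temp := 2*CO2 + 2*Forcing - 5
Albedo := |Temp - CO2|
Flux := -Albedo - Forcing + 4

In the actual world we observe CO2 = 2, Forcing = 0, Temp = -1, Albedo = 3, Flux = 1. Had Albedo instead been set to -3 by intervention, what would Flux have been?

Intervening sets Albedo = -3 and removes its equation (Albedo := |Temp - CO2|).
Forcing = CO2 - 2  [with CO2=2]  = 0
Flux = -Albedo - Forcing + 4  [with Albedo=-3, Forcing=0]  = 7

7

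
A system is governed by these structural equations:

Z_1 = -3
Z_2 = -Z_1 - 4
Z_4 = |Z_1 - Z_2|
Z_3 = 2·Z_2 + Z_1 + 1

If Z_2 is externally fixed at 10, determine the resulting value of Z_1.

Under do(Z_2=10), the mechanism Z_2 = -Z_1 - 4 is discarded; Z_2 is fixed at 10.
Z_1 is not downstream of the intervention, so its value is determined by the original equations.

-3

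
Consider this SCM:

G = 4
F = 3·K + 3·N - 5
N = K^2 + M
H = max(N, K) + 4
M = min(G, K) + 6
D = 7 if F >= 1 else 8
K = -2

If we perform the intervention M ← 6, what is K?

Under do(M=6), the mechanism M = min(G, K) + 6 is discarded; M is fixed at 6.
Since K is not a descendant of the intervened variable, it is unaffected.

-2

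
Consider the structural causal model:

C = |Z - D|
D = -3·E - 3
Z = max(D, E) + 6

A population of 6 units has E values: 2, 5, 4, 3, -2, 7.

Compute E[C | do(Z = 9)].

Under do(Z=9), Z's equation is replaced by Z=9 for every unit. Per-unit C: 18, 27, 24, 21, 6, 33. Mean = 21.5.

21.5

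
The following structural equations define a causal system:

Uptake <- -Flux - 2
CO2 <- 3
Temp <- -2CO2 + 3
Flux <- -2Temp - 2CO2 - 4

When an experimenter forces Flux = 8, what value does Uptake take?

-10

The intervention breaks the incoming arrows to Flux: Flux <- -2Temp - 2CO2 - 4 no longer applies, and Flux = 8.
Uptake = -Flux - 2  [with Flux=8]  = -10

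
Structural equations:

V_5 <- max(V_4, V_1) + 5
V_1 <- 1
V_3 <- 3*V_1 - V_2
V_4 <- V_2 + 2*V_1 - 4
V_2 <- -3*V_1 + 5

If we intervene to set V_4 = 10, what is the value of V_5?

Intervening sets V_4 = 10 and removes its equation (V_4 <- V_2 + 2*V_1 - 4).
V_5 = max(V_4, V_1) + 5  [with V_4=10, V_1=1]  = 15

15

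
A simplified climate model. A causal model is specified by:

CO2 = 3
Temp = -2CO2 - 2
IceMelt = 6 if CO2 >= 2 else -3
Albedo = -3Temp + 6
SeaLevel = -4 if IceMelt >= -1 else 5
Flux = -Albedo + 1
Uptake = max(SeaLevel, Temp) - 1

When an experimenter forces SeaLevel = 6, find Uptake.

5

Under do(SeaLevel=6), the mechanism SeaLevel = -4 if IceMelt >= -1 else 5 is discarded; SeaLevel is fixed at 6.
Temp = -2CO2 - 2  [with CO2=3]  = -8
Uptake = max(SeaLevel, Temp) - 1  [with SeaLevel=6, Temp=-8]  = 5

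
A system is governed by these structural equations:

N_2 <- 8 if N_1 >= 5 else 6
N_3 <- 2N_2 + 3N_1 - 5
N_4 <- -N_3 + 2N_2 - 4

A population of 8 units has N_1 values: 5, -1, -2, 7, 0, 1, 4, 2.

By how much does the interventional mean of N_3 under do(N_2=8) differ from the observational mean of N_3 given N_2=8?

Every unit gets N_2=8 under the intervention. N_3 values become 26, 8, 5, 32, 11, 14, 23, 17; E[N_3|do(N_2=8)] = 17.
Observing N_2=8 restricts to units where N_2's equation naturally yields 8: N_1 ∈ {5, 7}. In that subpopulation N_3 = 26, 32, mean 29.
Difference = 17 − 29 = -12.

-12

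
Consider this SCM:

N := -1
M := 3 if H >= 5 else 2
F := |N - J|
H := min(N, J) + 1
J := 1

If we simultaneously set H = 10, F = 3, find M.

The joint intervention fixes H = 10, F = 3, removing each variable's own equation.
M = 3 if H >= 5 else 2  [with H=10]  = 3

3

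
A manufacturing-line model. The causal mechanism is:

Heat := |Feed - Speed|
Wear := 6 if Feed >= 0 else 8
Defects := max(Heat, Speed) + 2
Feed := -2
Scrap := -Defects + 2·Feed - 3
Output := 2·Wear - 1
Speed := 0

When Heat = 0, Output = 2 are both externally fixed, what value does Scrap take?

-9

Under do(Heat = 0, Output = 2), each intervened variable's structural equation is replaced by its fixed value.
Defects = max(Heat, Speed) + 2  [with Heat=0, Speed=0]  = 2
Scrap = -Defects + 2·Feed - 3  [with Defects=2, Feed=-2]  = -9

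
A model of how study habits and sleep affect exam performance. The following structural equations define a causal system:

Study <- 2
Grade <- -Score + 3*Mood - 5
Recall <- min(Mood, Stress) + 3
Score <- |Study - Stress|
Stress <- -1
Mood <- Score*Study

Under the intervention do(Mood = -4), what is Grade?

Under do(Mood=-4), the mechanism Mood <- Score*Study is discarded; Mood is fixed at -4.
Score = |Study - Stress|  [with Study=2, Stress=-1]  = 3
Grade = -Score + 3*Mood - 5  [with Score=3, Mood=-4]  = -20

-20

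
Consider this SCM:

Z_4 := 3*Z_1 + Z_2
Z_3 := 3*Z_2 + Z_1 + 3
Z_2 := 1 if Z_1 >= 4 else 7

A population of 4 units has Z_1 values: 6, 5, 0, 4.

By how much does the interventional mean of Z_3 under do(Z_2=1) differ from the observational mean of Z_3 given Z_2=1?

do(Z_2=1) breaks Z_2's dependence on Z_1. With Z_2=1 fixed, Z_3 across the units is 12, 11, 6, 10, mean 9.75.
E[Z_3|Z_2=1] averages over only the 3 units with Z_2=1 (Z_1 = 6, 5, 4): Z_3 = 12, 11, 10, mean 11.
Difference = 9.75 − 11 = -1.25.

-1.25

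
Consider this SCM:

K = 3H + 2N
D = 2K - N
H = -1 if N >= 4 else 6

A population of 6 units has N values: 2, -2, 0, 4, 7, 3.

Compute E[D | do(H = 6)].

43

do(H=6) breaks H's dependence on N. With H=6 fixed, D across the units is 42, 30, 36, 48, 57, 45, mean 43.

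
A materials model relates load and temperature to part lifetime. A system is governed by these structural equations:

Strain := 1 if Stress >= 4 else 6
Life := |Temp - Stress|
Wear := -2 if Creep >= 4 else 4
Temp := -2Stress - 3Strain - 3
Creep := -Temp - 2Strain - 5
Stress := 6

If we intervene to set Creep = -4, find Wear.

4

Intervening sets Creep = -4 and removes its equation (Creep := -Temp - 2Strain - 5).
Wear = -2 if Creep >= 4 else 4  [with Creep=-4]  = 4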